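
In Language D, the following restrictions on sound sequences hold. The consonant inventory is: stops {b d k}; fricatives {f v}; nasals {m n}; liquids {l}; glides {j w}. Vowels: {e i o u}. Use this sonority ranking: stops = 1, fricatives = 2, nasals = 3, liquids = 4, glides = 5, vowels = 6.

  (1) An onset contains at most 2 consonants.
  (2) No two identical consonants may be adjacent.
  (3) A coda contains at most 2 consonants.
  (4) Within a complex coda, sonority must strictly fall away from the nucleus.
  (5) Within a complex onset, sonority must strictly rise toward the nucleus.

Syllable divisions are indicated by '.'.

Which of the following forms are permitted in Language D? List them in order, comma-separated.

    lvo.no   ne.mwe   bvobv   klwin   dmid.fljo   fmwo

lvo.no — violates constraint 5: syllable 1 onset /lv/: /l/ (liquid, 4) → /v/ (fricative, 2) does not rise → not permitted
ne.mwe — σ1 onset /n/, coda /∅/ ok; σ2 onset /mw/ (3→5 rises), coda /∅/ ok → permitted
bvobv — violates constraint 4: syllable 1 coda /bv/: /b/ (stop, 1) → /v/ (fricative, 2) does not fall → not permitted
klwin — violates constraint 1: syllable 1 onset /klw/ has 3 consonants (> 2) → not permitted
dmid.fljo — violates constraint 1: syllable 2 onset /flj/ has 3 consonants (> 2) → not permitted
fmwo — violates constraint 1: syllable 1 onset /fmw/ has 3 consonants (> 2) → not permitted

ne.mwe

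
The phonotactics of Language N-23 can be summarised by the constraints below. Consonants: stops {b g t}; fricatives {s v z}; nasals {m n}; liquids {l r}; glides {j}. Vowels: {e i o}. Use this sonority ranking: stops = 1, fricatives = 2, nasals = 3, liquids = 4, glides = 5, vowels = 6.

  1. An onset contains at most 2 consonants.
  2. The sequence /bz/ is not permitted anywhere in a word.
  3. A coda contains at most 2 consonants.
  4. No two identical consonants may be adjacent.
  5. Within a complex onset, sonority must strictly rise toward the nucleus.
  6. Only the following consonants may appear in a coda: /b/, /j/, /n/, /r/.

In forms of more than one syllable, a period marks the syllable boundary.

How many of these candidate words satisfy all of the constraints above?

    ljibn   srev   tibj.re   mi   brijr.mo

4

ljibn — σ1 onset /lj/ (4→5 rises), coda /bn/ (2C) ok → phonotactically legal
srev — violates constraint 6: syllable 1 coda contains /v/, which is not a licensed coda consonant → phonotactically illegal
tibj.re — σ1 onset /t/, coda /bj/ (2C) ok; σ2 onset /r/, coda /∅/ ok → phonotactically legal
mi — σ1 onset /m/, coda /∅/ ok → phonotactically legal
brijr.mo — σ1 onset /br/ (1→4 rises), coda /jr/ (2C) ok; σ2 onset /m/, coda /∅/ ok → phonotactically legal
Phonotactically legal: ljibn, tibj.re, mi, brijr.mo → 4.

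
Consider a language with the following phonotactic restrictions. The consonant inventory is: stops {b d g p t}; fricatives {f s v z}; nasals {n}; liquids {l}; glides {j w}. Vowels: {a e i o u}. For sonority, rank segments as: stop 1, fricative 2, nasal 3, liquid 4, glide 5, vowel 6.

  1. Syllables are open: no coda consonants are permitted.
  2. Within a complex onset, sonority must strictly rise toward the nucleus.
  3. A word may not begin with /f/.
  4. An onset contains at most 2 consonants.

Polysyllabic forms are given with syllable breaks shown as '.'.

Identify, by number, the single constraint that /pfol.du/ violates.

1

/pfol.du/: syllable 1 coda /l/ has 1 consonant (> 0).
This is a violation of constraint 1: "Syllables are open: no coda consonants are permitted."
The remaining constraints (2, 3, 4) are satisfied.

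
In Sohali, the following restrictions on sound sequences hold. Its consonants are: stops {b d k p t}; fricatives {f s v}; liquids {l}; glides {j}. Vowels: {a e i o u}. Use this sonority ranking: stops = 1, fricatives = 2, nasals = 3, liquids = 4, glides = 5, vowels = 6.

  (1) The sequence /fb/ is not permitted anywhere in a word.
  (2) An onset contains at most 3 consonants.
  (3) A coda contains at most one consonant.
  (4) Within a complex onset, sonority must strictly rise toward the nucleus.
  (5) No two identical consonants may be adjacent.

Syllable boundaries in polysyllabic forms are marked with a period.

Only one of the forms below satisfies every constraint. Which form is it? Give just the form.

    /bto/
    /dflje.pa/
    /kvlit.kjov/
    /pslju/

/kvlit.kjov/

/bto/ — violates constraint 4: syllable 1 onset /bt/: /b/ (stop, 1) → /t/ (stop, 1) does not rise → ill-formed
/dflje.pa/ — violates constraint 2: syllable 1 onset /dflj/ has 4 consonants (> 3) → ill-formed
/kvlit.kjov/ — σ1 onset /kvl/ (1→2→4 rises), coda /t/ ok; σ2 onset /kj/ (1→5 rises), coda /v/ ok → well-formed
/pslju/ — violates constraint 2: syllable 1 onset /pslj/ has 4 consonants (> 3) → ill-formed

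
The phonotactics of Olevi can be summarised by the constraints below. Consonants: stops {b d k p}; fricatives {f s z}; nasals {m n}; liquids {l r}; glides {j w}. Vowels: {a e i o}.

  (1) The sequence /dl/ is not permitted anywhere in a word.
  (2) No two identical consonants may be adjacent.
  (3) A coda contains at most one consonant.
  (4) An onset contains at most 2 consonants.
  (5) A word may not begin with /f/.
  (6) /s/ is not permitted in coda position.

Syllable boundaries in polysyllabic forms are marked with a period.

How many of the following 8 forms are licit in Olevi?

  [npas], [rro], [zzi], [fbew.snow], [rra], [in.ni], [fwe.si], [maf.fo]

0

[npas] — violates constraint 6: syllable 1 coda contains /s/ → illicit
[rro] — violates constraint 2: adjacent identical consonants /rr/ → illicit
[zzi] — violates constraint 2: adjacent identical consonants /zz/ → illicit
[fbew.snow] — violates constraint 5: word begins with /f/ → illicit
[rra] — violates constraint 2: adjacent identical consonants /rr/ → illicit
[in.ni] — violates constraint 2: adjacent identical consonants /nn/ → illicit
[fwe.si] — violates constraint 5: word begins with /f/ → illicit
[maf.fo] — violates constraint 2: adjacent identical consonants /ff/ → illicit
No form is licit → 0.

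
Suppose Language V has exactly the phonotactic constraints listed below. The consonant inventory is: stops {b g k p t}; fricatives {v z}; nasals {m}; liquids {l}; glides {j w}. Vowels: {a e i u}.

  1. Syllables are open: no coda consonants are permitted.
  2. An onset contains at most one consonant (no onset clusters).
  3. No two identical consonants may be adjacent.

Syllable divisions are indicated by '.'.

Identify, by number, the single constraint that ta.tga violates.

ta.tga: syllable 2 onset /tg/ has 2 consonants (> 1).
This is a violation of constraint 2: "An onset contains at most one consonant (no onset clusters)."
The remaining constraints (1, 3) are satisfied.

2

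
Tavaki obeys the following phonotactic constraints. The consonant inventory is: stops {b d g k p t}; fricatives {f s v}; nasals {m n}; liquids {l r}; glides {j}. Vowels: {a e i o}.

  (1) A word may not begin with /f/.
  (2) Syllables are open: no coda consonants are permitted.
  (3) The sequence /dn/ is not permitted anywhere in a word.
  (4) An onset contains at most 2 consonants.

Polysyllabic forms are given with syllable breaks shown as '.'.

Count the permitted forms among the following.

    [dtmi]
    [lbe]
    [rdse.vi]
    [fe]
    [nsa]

[dtmi] — violates constraint 4: syllable 1 onset /dtm/ has 3 consonants (> 2) → not permitted
[lbe] — σ1 onset /lb/ (2C), coda /∅/ ok → permitted
[rdse.vi] — violates constraint 4: syllable 1 onset /rds/ has 3 consonants (> 2) → not permitted
[fe] — violates constraint 1: word begins with /f/ → not permitted
[nsa] — σ1 onset /ns/ (2C), coda /∅/ ok → permitted
Permitted: [lbe], [nsa] → 2.

2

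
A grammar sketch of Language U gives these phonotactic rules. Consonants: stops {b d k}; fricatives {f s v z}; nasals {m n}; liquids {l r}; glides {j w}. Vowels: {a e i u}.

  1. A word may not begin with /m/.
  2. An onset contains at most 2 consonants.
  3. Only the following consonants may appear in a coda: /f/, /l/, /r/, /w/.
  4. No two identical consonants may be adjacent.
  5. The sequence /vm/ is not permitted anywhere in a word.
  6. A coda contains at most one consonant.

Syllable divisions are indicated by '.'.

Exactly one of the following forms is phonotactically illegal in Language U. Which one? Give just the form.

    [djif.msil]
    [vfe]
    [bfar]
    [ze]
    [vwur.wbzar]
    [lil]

[djif.msil] — σ1 onset /dj/ (2C), coda /f/ ok; σ2 onset /ms/ (2C), coda /l/ ok → phonotactically legal
[vfe] — σ1 onset /vf/ (2C), coda /∅/ ok → phonotactically legal
[bfar] — σ1 onset /bf/ (2C), coda /r/ ok → phonotactically legal
[ze] — σ1 onset /z/, coda /∅/ ok → phonotactically legal
[vwur.wbzar] — violates constraint 2: syllable 2 onset /wbz/ has 3 consonants (> 2) → phonotactically illegal
[lil] — σ1 onset /l/, coda /l/ ok → phonotactically legal

[vwur.wbzar]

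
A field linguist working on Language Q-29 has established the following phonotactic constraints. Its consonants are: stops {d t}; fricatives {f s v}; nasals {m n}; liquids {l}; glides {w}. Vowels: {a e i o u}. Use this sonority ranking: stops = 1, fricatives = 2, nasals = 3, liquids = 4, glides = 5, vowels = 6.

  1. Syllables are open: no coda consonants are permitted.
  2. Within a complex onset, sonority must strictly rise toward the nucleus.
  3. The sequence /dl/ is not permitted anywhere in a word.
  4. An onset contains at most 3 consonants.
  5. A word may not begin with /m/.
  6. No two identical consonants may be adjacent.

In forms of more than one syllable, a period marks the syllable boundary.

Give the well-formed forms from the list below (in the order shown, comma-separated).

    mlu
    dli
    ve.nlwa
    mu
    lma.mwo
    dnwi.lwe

ve.nlwa, dnwi.lwe

mlu — violates constraint 5: word begins with /m/ → ill-formed
dli — violates constraint 3: contains banned sequence /dl/ → ill-formed
ve.nlwa — σ1 onset /v/, coda /∅/ ok; σ2 onset /nlw/ (3→4→5 rises), coda /∅/ ok → well-formed
mu — violates constraint 5: word begins with /m/ → ill-formed
lma.mwo — violates constraint 2: syllable 1 onset /lm/: /l/ (liquid, 4) → /m/ (nasal, 3) does not rise → ill-formed
dnwi.lwe — σ1 onset /dnw/ (1→3→5 rises), coda /∅/ ok; σ2 onset /lw/ (4→5 rises), coda /∅/ ok → well-formed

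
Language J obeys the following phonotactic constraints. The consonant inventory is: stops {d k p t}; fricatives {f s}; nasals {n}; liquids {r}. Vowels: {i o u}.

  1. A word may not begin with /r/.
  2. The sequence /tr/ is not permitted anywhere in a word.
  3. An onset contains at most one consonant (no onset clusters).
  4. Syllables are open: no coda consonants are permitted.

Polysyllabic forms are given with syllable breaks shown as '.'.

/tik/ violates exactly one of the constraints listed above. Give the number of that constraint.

/tik/: syllable 1 coda /k/ has 1 consonant (> 0).
This is a violation of constraint 4: "Syllables are open: no coda consonants are permitted."
The remaining constraints (1, 2, 3) are satisfied.

4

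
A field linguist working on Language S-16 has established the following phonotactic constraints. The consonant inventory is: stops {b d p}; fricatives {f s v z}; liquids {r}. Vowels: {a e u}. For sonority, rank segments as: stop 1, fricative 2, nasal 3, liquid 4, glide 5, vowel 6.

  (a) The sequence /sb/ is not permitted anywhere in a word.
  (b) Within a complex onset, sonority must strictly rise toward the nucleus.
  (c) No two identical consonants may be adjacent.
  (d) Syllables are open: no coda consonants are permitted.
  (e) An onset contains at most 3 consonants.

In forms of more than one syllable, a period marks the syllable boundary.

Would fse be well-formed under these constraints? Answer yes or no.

no

fse — violates constraint (b): syllable 1 onset /fs/: /f/ (fricative, 2) → /s/ (fricative, 2) does not rise → ill-formed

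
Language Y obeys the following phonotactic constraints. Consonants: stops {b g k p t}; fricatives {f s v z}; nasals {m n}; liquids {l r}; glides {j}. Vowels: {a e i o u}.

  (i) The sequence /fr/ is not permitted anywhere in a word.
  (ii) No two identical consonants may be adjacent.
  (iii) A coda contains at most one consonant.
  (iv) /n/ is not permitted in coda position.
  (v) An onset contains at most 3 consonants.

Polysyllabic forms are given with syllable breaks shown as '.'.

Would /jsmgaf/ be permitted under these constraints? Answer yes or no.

/jsmgaf/ — violates constraint (v): syllable 1 onset /jsmg/ has 4 consonants (> 3) → not permitted

no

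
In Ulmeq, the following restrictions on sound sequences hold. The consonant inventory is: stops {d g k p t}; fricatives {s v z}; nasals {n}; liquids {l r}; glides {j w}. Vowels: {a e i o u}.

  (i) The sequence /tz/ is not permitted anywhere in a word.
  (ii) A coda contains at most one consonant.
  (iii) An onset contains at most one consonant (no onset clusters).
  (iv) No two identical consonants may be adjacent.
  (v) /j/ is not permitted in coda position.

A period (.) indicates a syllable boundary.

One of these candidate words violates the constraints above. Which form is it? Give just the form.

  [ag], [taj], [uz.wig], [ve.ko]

[taj]

[ag] — σ1 onset /∅/, coda /g/ ok → permitted
[taj] — violates constraint (v): syllable 1 coda contains /j/ → not permitted
[uz.wig] — σ1 onset /∅/, coda /z/ ok; σ2 onset /w/, coda /g/ ok → permitted
[ve.ko] — σ1 onset /v/, coda /∅/ ok; σ2 onset /k/, coda /∅/ ok → permitted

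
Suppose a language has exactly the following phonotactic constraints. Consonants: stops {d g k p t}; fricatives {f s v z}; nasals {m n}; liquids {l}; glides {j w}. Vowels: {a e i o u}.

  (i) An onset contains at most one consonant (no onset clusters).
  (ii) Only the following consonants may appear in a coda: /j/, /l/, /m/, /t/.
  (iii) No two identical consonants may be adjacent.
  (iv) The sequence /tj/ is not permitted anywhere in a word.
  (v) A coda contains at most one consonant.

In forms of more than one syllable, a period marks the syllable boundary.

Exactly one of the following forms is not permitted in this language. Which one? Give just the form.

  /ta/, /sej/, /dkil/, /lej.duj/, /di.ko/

/dkil/

/ta/ — σ1 onset /t/, coda /∅/ ok → permitted
/sej/ — σ1 onset /s/, coda /j/ ok → permitted
/dkil/ — violates constraint (i): syllable 1 onset /dk/ has 2 consonants (> 1) → not permitted
/lej.duj/ — σ1 onset /l/, coda /j/ ok; σ2 onset /d/, coda /j/ ok → permitted
/di.ko/ — σ1 onset /d/, coda /∅/ ok; σ2 onset /k/, coda /∅/ ok → permitted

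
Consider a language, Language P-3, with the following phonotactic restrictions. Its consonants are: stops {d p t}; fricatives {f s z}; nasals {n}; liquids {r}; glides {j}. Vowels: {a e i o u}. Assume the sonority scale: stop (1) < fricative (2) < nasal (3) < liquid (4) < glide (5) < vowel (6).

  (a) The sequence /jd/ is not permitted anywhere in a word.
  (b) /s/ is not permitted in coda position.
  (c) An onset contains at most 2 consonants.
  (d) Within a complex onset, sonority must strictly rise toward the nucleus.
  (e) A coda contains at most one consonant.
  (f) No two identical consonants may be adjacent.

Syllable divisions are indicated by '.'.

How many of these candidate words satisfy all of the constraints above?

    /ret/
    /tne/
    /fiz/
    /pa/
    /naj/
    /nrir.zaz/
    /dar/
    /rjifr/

/ret/ — σ1 onset /r/, coda /t/ ok → permitted
/tne/ — σ1 onset /tn/ (1→3 rises), coda /∅/ ok → permitted
/fiz/ — σ1 onset /f/, coda /z/ ok → permitted
/pa/ — σ1 onset /p/, coda /∅/ ok → permitted
/naj/ — σ1 onset /n/, coda /j/ ok → permitted
/nrir.zaz/ — σ1 onset /nr/ (3→4 rises), coda /r/ ok; σ2 onset /z/, coda /z/ ok → permitted
/dar/ — σ1 onset /d/, coda /r/ ok → permitted
/rjifr/ — violates constraint (e): syllable 1 coda /fr/ has 2 consonants (> 1) → not permitted
Permitted: /ret/, /tne/, /fiz/, /pa/, /naj/, /nrir.zaz/, /dar/ → 7.

7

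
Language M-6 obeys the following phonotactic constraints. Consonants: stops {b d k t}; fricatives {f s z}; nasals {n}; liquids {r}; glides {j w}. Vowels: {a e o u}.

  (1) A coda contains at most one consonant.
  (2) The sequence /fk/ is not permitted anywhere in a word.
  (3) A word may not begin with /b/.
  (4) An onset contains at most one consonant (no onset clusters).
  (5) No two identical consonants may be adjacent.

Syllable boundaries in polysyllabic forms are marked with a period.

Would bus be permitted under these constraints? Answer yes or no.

no

bus — violates constraint 3: word begins with /b/ → not permitted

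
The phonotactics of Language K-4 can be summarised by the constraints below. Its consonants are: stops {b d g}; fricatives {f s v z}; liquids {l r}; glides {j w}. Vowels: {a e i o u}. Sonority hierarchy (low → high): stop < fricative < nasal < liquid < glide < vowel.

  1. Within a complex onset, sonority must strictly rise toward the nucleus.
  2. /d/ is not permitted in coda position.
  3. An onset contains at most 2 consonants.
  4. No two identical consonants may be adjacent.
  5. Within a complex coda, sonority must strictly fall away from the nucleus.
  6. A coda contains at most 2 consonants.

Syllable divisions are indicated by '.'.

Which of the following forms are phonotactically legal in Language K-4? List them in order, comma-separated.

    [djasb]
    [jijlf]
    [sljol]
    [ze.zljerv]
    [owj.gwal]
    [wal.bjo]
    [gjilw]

[djasb] — σ1 onset /dj/ (1→5 rises), coda /sb/ (2→1 falls) ok → phonotactically legal
[jijlf] — violates constraint 6: syllable 1 coda /jlf/ has 3 consonants (> 2) → phonotactically illegal
[sljol] — violates constraint 3: syllable 1 onset /slj/ has 3 consonants (> 2) → phonotactically illegal
[ze.zljerv] — violates constraint 3: syllable 2 onset /zlj/ has 3 consonants (> 2) → phonotactically illegal
[owj.gwal] — violates constraint 5: syllable 1 coda /wj/: /w/ (glide, 5) → /j/ (glide, 5) does not fall → phonotactically illegal
[wal.bjo] — σ1 onset /w/, coda /l/ ok; σ2 onset /bj/ (1→5 rises), coda /∅/ ok → phonotactically legal
[gjilw] — violates constraint 5: syllable 1 coda /lw/: /l/ (liquid, 4) → /w/ (glide, 5) does not fall → phonotactically illegal

[djasb], [wal.bjo]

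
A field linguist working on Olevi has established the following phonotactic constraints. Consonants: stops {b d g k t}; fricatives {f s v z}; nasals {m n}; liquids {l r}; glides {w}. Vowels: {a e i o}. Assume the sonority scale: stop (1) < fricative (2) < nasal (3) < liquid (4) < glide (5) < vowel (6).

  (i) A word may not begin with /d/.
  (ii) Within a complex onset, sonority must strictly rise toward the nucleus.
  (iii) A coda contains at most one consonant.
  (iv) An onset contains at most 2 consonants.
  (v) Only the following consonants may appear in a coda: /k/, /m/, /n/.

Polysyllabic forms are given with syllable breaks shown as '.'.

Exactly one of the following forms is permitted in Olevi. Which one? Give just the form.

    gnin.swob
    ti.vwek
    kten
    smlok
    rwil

gnin.swob — violates constraint (v): syllable 2 coda contains /b/, which is not a licensed coda consonant → not permitted
ti.vwek — σ1 onset /t/, coda /∅/ ok; σ2 onset /vw/ (2→5 rises), coda /k/ ok → permitted
kten — violates constraint (ii): syllable 1 onset /kt/: /k/ (stop, 1) → /t/ (stop, 1) does not rise → not permitted
smlok — violates constraint (iv): syllable 1 onset /sml/ has 3 consonants (> 2) → not permitted
rwil — violates constraint (v): syllable 1 coda contains /l/, which is not a licensed coda consonant → not permitted

ti.vwek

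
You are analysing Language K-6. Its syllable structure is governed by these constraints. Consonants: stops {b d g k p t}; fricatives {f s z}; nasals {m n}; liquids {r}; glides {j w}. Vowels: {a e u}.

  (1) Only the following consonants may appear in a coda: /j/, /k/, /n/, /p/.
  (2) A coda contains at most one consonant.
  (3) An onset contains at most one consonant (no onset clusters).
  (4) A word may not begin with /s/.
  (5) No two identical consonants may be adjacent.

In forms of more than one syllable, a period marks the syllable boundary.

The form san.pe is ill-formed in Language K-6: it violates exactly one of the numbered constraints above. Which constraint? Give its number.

san.pe: word begins with /s/.
This is a violation of constraint 4: "A word may not begin with /s/."
The remaining constraints (1, 2, 3, 5) are satisfied.

4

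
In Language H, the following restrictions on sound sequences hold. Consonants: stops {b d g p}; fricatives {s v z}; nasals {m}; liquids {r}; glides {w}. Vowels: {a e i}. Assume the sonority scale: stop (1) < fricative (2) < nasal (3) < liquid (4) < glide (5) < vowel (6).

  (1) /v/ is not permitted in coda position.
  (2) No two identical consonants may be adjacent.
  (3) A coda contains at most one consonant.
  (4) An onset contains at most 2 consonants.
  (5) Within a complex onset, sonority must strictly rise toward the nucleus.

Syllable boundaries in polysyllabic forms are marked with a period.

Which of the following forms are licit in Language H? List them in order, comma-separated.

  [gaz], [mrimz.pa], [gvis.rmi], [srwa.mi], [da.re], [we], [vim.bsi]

[gaz], [da.re], [we], [vim.bsi]

[gaz] — σ1 onset /g/, coda /z/ ok → licit
[mrimz.pa] — violates constraint 3: syllable 1 coda /mz/ has 2 consonants (> 1) → illicit
[gvis.rmi] — violates constraint 5: syllable 2 onset /rm/: /r/ (liquid, 4) → /m/ (nasal, 3) does not rise → illicit
[srwa.mi] — violates constraint 4: syllable 1 onset /srw/ has 3 consonants (> 2) → illicit
[da.re] — σ1 onset /d/, coda /∅/ ok; σ2 onset /r/, coda /∅/ ok → licit
[we] — σ1 onset /w/, coda /∅/ ok → licit
[vim.bsi] — σ1 onset /v/, coda /m/ ok; σ2 onset /bs/ (1→2 rises), coda /∅/ ok → licit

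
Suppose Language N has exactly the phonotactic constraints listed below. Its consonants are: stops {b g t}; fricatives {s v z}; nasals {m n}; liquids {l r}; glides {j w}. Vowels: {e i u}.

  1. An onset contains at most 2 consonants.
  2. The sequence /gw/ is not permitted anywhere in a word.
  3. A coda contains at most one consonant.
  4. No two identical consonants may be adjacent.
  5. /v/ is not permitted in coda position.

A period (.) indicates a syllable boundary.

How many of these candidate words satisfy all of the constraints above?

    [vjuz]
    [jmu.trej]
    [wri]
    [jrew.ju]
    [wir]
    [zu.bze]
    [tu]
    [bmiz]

8

[vjuz] — σ1 onset /vj/ (2C), coda /z/ ok → permitted
[jmu.trej] — σ1 onset /jm/ (2C), coda /∅/ ok; σ2 onset /tr/ (2C), coda /j/ ok → permitted
[wri] — σ1 onset /wr/ (2C), coda /∅/ ok → permitted
[jrew.ju] — σ1 onset /jr/ (2C), coda /w/ ok; σ2 onset /j/, coda /∅/ ok → permitted
[wir] — σ1 onset /w/, coda /r/ ok → permitted
[zu.bze] — σ1 onset /z/, coda /∅/ ok; σ2 onset /bz/ (2C), coda /∅/ ok → permitted
[tu] — σ1 onset /t/, coda /∅/ ok → permitted
[bmiz] — σ1 onset /bm/ (2C), coda /z/ ok → permitted
Permitted: [vjuz], [jmu.trej], [wri], [jrew.ju], [wir], [zu.bze], [tu], [bmiz] → 8.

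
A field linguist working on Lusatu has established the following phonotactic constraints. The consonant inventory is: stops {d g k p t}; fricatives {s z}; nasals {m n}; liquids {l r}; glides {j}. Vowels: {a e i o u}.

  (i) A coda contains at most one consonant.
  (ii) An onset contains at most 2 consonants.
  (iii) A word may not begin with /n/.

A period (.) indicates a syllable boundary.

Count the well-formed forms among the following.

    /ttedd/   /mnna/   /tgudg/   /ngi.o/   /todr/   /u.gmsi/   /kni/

1

/ttedd/ — violates constraint (i): syllable 1 coda /dd/ has 2 consonants (> 1) → ill-formed
/mnna/ — violates constraint (ii): syllable 1 onset /mnn/ has 3 consonants (> 2) → ill-formed
/tgudg/ — violates constraint (i): syllable 1 coda /dg/ has 2 consonants (> 1) → ill-formed
/ngi.o/ — violates constraint (iii): word begins with /n/ → ill-formed
/todr/ — violates constraint (i): syllable 1 coda /dr/ has 2 consonants (> 1) → ill-formed
/u.gmsi/ — violates constraint (ii): syllable 2 onset /gms/ has 3 consonants (> 2) → ill-formed
/kni/ — σ1 onset /kn/ (2C), coda /∅/ ok → well-formed
Well-formed: /kni/ → 1.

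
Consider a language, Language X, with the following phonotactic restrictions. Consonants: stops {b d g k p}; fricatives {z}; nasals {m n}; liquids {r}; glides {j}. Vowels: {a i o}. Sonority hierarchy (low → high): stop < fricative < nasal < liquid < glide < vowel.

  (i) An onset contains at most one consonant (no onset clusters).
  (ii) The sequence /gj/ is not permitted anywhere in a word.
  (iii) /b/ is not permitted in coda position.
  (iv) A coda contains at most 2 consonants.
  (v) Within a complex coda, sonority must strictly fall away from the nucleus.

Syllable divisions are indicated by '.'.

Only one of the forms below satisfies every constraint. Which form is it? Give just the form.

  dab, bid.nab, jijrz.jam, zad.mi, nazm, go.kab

zad.mi

dab — violates constraint (iii): syllable 1 coda contains /b/ → illicit
bid.nab — violates constraint (iii): syllable 2 coda contains /b/ → illicit
jijrz.jam — violates constraint (iv): syllable 1 coda /jrz/ has 3 consonants (> 2) → illicit
zad.mi — σ1 onset /z/, coda /d/ ok; σ2 onset /m/, coda /∅/ ok → licit
nazm — violates constraint (v): syllable 1 coda /zm/: /z/ (fricative, 2) → /m/ (nasal, 3) does not fall → illicit
go.kab — violates constraint (iii): syllable 2 coda contains /b/ → illicit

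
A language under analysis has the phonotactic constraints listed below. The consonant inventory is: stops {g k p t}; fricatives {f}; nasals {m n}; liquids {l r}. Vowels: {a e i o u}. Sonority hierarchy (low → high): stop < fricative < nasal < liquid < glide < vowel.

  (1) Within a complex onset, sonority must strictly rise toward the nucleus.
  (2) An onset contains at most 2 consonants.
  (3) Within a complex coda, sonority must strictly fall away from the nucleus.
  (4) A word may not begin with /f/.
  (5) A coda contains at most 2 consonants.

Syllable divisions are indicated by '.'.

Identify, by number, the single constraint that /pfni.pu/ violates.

/pfni.pu/: syllable 1 onset /pfn/ has 3 consonants (> 2).
This is a violation of constraint 2: "An onset contains at most 2 consonants."
The remaining constraints (1, 3, 4, 5) are satisfied.

2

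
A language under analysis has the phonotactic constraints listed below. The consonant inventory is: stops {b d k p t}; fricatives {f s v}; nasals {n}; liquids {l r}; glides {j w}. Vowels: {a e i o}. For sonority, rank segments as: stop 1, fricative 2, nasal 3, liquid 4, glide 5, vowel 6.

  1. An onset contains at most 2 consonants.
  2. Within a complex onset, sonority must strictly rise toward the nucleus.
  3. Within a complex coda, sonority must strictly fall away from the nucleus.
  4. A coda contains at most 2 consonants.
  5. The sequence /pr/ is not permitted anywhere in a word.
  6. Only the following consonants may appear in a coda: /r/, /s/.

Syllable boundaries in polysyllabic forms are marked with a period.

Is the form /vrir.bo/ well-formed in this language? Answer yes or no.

/vrir.bo/ — σ1 onset /vr/ (2→4 rises), coda /r/ ok; σ2 onset /b/, coda /∅/ ok → well-formed

yes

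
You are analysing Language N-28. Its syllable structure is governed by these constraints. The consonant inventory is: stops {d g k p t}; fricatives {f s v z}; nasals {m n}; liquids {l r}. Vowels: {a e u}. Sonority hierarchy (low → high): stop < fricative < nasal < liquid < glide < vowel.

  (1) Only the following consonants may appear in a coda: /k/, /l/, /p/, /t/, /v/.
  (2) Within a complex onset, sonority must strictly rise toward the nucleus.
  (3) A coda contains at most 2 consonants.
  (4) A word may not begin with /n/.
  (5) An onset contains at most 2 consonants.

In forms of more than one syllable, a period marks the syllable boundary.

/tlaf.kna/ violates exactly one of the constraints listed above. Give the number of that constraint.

/tlaf.kna/: syllable 1 coda contains /f/, which is not a licensed coda consonant.
This is a violation of constraint 1: "Only the following consonants may appear in a coda: /k/, /l/, /p/, /t/, /v/."
The remaining constraints (2, 3, 4, 5) are satisfied.

1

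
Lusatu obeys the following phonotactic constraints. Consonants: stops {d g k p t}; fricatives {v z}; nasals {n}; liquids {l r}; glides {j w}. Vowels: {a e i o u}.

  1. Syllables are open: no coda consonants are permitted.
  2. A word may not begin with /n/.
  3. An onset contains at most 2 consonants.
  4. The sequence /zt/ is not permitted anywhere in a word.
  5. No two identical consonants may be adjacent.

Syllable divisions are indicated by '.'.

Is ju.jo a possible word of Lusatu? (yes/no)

ju.jo — σ1 onset /j/, coda /∅/ ok; σ2 onset /j/, coda /∅/ ok → well-formed

yes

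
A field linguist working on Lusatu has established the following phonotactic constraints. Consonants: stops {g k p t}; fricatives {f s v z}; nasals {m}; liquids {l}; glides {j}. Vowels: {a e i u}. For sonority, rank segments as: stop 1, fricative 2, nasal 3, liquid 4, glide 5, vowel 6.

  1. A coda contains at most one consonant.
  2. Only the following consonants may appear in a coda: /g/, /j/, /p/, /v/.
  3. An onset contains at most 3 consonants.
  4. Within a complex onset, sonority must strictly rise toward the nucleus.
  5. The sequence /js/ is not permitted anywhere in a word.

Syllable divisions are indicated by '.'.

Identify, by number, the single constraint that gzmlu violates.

gzmlu: syllable 1 onset /gzml/ has 4 consonants (> 3).
This is a violation of constraint 3: "An onset contains at most 3 consonants."
The remaining constraints (1, 2, 4, 5) are satisfied.

3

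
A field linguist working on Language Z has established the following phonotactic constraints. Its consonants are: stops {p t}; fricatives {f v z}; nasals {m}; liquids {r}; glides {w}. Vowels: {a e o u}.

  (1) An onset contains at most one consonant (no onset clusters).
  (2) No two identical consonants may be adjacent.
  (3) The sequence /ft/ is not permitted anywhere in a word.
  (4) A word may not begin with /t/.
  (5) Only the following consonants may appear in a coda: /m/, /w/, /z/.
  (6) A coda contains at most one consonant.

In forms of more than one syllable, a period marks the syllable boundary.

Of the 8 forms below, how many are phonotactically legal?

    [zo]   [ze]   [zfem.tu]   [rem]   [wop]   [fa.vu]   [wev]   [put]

4

[zo] — σ1 onset /z/, coda /∅/ ok → phonotactically legal
[ze] — σ1 onset /z/, coda /∅/ ok → phonotactically legal
[zfem.tu] — violates constraint 1: syllable 1 onset /zf/ has 2 consonants (> 1) → phonotactically illegal
[rem] — σ1 onset /r/, coda /m/ ok → phonotactically legal
[wop] — violates constraint 5: syllable 1 coda contains /p/, which is not a licensed coda consonant → phonotactically illegal
[fa.vu] — σ1 onset /f/, coda /∅/ ok; σ2 onset /v/, coda /∅/ ok → phonotactically legal
[wev] — violates constraint 5: syllable 1 coda contains /v/, which is not a licensed coda consonant → phonotactically illegal
[put] — violates constraint 5: syllable 1 coda contains /t/, which is not a licensed coda consonant → phonotactically illegal
Phonotactically legal: [zo], [ze], [rem], [fa.vu] → 4.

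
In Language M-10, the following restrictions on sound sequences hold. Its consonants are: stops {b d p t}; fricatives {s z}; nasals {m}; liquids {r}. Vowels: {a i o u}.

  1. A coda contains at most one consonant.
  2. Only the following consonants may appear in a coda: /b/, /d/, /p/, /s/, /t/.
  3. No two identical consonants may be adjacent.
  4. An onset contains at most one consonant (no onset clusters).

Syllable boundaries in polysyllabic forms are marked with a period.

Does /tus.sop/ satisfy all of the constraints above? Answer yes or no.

/tus.sop/ — violates constraint 3: adjacent identical consonants /ss/ → illicit

no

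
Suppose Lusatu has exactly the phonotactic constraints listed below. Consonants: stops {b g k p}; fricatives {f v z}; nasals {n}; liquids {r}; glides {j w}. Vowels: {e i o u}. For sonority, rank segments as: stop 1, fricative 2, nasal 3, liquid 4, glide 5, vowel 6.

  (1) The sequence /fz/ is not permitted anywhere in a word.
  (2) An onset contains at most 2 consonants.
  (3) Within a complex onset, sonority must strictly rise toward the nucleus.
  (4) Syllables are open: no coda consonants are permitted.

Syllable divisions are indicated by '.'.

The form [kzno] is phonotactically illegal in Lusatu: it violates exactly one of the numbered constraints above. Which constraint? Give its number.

2

[kzno]: syllable 1 onset /kzn/ has 3 consonants (> 2).
This is a violation of constraint 2: "An onset contains at most 2 consonants."
The remaining constraints (1, 3, 4) are satisfied.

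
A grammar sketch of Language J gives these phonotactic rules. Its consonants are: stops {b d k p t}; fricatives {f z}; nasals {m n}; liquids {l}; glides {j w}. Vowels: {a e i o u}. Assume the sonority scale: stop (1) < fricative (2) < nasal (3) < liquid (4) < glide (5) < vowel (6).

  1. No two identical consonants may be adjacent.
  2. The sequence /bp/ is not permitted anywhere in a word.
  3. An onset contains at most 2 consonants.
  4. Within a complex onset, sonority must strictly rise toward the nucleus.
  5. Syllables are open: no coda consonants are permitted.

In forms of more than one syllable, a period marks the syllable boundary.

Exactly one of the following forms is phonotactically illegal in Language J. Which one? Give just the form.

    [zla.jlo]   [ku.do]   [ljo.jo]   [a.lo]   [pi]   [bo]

[zla.jlo]

[zla.jlo] — violates constraint 4: syllable 2 onset /jl/: /j/ (glide, 5) → /l/ (liquid, 4) does not rise → phonotactically illegal
[ku.do] — σ1 onset /k/, coda /∅/ ok; σ2 onset /d/, coda /∅/ ok → phonotactically legal
[ljo.jo] — σ1 onset /lj/ (4→5 rises), coda /∅/ ok; σ2 onset /j/, coda /∅/ ok → phonotactically legal
[a.lo] — σ1 onset /∅/, coda /∅/ ok; σ2 onset /l/, coda /∅/ ok → phonotactically legal
[pi] — σ1 onset /p/, coda /∅/ ok → phonotactically legal
[bo] — σ1 onset /b/, coda /∅/ ok → phonotactically legal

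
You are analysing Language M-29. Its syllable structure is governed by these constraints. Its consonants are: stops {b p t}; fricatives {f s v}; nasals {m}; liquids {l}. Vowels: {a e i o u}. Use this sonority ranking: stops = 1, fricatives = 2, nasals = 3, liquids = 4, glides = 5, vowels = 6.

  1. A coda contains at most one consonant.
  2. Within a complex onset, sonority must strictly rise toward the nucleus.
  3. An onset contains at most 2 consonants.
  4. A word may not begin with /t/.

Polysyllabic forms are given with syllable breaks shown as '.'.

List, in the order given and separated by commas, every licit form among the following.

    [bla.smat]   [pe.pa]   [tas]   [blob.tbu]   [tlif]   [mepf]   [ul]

[bla.smat] — σ1 onset /bl/ (1→4 rises), coda /∅/ ok; σ2 onset /sm/ (2→3 rises), coda /t/ ok → licit
[pe.pa] — σ1 onset /p/, coda /∅/ ok; σ2 onset /p/, coda /∅/ ok → licit
[tas] — violates constraint 4: word begins with /t/ → illicit
[blob.tbu] — violates constraint 2: syllable 2 onset /tb/: /t/ (stop, 1) → /b/ (stop, 1) does not rise → illicit
[tlif] — violates constraint 4: word begins with /t/ → illicit
[mepf] — violates constraint 1: syllable 1 coda /pf/ has 2 consonants (> 1) → illicit
[ul] — σ1 onset /∅/, coda /l/ ok → licit

[bla.smat], [pe.pa], [ul]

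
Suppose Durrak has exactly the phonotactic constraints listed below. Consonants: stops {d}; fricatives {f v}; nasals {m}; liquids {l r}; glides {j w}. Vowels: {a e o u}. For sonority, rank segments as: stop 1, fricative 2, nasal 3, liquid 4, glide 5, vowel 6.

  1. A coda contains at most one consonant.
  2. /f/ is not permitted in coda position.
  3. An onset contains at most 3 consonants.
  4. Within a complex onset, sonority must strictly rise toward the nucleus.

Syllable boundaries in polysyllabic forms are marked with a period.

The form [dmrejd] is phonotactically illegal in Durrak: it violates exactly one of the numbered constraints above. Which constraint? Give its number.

1

[dmrejd]: syllable 1 coda /jd/ has 2 consonants (> 1).
This is a violation of constraint 1: "A coda contains at most one consonant."
The remaining constraints (2, 3, 4) are satisfied.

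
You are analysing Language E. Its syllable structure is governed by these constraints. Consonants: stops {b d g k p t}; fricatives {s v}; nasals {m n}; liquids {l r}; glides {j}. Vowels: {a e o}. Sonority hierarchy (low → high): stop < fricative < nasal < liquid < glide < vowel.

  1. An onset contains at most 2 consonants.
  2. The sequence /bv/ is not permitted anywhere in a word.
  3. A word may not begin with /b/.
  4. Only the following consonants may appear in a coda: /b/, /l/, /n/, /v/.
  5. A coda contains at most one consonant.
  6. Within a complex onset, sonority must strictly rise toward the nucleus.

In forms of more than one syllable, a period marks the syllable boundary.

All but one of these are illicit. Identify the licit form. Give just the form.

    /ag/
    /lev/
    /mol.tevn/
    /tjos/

/ag/ — violates constraint 4: syllable 1 coda contains /g/, which is not a licensed coda consonant → illicit
/lev/ — σ1 onset /l/, coda /v/ ok → licit
/mol.tevn/ — violates constraint 5: syllable 2 coda /vn/ has 2 consonants (> 1) → illicit
/tjos/ — violates constraint 4: syllable 1 coda contains /s/, which is not a licensed coda consonant → illicit

/lev/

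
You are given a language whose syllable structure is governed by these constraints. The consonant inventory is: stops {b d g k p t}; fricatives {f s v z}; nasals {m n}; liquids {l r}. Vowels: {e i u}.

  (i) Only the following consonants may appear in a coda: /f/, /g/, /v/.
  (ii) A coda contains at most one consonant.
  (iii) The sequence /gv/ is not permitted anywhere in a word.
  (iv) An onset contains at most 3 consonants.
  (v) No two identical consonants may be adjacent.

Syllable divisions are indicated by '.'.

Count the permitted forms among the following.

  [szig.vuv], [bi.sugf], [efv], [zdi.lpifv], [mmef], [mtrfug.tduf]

[szig.vuv] — violates constraint (iii): contains banned sequence /gv/ → not permitted
[bi.sugf] — violates constraint (ii): syllable 2 coda /gf/ has 2 consonants (> 1) → not permitted
[efv] — violates constraint (ii): syllable 1 coda /fv/ has 2 consonants (> 1) → not permitted
[zdi.lpifv] — violates constraint (ii): syllable 2 coda /fv/ has 2 consonants (> 1) → not permitted
[mmef] — violates constraint (v): adjacent identical consonants /mm/ → not permitted
[mtrfug.tduf] — violates constraint (iv): syllable 1 onset /mtrf/ has 4 consonants (> 3) → not permitted
No form is permitted → 0.

0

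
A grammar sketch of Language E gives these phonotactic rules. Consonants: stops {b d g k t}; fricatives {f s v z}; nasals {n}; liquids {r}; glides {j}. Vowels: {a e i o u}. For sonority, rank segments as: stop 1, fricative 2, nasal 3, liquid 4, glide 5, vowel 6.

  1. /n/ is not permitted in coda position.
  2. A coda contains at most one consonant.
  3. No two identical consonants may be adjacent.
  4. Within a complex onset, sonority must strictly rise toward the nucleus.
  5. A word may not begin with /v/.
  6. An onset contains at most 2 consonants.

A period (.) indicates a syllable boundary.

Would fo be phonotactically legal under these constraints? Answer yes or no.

yes

fo — σ1 onset /f/, coda /∅/ ok → phonotactically legal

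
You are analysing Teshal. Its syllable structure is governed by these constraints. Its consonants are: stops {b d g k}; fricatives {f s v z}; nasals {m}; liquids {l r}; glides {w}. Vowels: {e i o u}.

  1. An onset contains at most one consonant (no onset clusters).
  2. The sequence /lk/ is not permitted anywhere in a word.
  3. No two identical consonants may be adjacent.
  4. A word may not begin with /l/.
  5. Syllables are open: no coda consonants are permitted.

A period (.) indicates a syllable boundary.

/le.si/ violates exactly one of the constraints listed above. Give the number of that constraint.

4

/le.si/: word begins with /l/.
This is a violation of constraint 4: "A word may not begin with /l/."
The remaining constraints (1, 2, 3, 5) are satisfied.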